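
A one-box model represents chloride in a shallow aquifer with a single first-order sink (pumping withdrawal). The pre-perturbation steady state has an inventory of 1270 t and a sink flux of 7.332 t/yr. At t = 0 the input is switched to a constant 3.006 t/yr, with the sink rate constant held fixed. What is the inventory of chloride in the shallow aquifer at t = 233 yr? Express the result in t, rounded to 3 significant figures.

716 t

Residence time τ = M₀/F₀ = 173.2 yr. The eventual steady state is M_∞ = M₀·(F₁/F₀) = 1270 × 3.006/7.332 = 520.68 t.
The anomaly ΔM(t) = M(t) − M_∞ decays as ΔM₀·e^(−t/τ) with ΔM₀ = 1270 − 520.68 = 749.3 t.
At t = 233 yr, e^(−t/τ) = e^(−1.345) = 0.2605, so ΔM = 195.2 t and M = 520.68 + 195.2 = 715.88 t.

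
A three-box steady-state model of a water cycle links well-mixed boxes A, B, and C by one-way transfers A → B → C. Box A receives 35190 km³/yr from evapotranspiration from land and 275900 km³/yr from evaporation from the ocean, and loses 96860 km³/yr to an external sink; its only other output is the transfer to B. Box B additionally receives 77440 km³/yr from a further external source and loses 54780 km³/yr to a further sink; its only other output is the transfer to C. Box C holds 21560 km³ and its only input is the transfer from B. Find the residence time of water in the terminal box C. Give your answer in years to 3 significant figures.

Box A: F(A→B) = (35190 + 275900) − 96860 = 214230 km³/yr.
Box B: F(B→C) = (214230 + 77440) − 54780 = 236890 km³/yr.
Box C throughput = its input = 236890 km³/yr; τ = 21560 / 236890 = 0.09101 yr.

0.0910 yr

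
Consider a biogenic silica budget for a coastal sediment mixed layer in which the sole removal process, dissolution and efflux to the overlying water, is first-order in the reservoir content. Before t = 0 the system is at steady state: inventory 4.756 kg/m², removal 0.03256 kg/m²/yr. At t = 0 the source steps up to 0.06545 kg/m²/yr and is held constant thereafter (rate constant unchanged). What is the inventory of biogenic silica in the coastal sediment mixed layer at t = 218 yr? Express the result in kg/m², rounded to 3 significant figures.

τ = M₀/F₀ = 4.756/0.03256 = 146.1 yr; rate constant k = 1/τ.
New steady state M_∞ = F₁/k = F₁·τ = 0.06545 × 146.1 = 9.5602 kg/m².
M(t) = M_∞ + (M₀ − M_∞)·e^(−t/τ); t/τ = 218/146.1 = 1.492, so e^(−t/τ) = 0.2248.
M(t) = 9.5602 − 4.804 × 0.2248 = 8.4801 kg/m².

8.48 kg/m²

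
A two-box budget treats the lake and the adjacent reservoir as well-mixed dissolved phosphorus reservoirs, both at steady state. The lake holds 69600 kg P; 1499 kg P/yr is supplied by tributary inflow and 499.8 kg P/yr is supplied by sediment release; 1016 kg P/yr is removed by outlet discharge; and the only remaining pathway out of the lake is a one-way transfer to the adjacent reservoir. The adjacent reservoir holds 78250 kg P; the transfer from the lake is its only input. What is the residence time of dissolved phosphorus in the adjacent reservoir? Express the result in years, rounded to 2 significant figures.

Balance the lake: ΣF_in = 1499 + 499.8 = 1998.8 kg P/yr.
Transfer to the adjacent reservoir = ΣF_in − (1016) = 982.80 kg P/yr.
At steady state the output of the adjacent reservoir equals its input, 982.80 kg P/yr.
τ = M / F = 78250 / 982.80 = 79.62 yr.

80 yr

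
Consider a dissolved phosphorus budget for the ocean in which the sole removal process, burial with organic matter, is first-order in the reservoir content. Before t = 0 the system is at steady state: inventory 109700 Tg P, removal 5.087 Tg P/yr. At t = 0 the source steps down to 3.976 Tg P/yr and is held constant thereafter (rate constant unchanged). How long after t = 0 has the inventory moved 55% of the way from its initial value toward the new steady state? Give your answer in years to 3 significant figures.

17200 yr

τ = M₀/F₀ = 109700/5.087 = 21560 yr.
The remaining gap fraction is e^(−t/τ); 55% covered ⇒ e^(−t/τ) = 0.450.
t = −τ ln(0.450) = 21560 × 0.7985 = 17220 yr.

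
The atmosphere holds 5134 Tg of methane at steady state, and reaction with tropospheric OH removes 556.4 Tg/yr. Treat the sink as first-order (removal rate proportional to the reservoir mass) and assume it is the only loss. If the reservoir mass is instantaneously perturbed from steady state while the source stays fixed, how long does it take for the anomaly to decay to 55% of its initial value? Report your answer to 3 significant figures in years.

5.52 yr

For a linear reservoir the anomaly decays as exp(−t/τ) with τ = M/F = 5134/556.4 = 9.227 yr.
exp(−t/τ) = 0.55 ⇒ t = −τ ln(0.55) = 9.227 × 0.5978 = 5.516 yr.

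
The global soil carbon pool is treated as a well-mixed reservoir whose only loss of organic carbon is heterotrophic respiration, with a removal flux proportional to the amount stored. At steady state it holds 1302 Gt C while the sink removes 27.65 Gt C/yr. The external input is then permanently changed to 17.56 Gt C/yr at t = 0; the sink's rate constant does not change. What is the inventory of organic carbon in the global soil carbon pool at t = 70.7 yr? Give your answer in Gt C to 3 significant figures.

Residence time τ = M₀/F₀ = 47.09 yr. The eventual steady state is M_∞ = M₀·(F₁/F₀) = 1302 × 17.56/27.65 = 826.88 Gt C.
The anomaly ΔM(t) = M(t) − M_∞ decays as ΔM₀·e^(−t/τ) with ΔM₀ = 1302 − 826.88 = 475.1 Gt C.
At t = 70.7 yr, e^(−t/τ) = e^(−1.501) = 0.2228, so ΔM = 105.9 Gt C and M = 826.88 + 105.9 = 932.74 Gt C.

933 Gt C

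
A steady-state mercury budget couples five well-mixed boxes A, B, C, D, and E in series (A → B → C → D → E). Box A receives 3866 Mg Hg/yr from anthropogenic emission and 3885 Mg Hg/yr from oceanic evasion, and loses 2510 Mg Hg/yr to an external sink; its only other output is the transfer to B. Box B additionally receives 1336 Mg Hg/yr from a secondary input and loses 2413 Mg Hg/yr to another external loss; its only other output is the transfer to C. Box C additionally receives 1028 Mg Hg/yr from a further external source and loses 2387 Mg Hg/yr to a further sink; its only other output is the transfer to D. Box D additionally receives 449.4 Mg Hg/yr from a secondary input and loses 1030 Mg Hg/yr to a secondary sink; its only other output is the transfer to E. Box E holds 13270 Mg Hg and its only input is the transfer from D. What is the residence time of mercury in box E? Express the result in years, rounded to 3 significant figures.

Box A: F(A→B) = (3866 + 3885) − 2510 = 5241.0 Mg Hg/yr.
Box B: F(B→C) = (5241.0 + 1336) − 2413 = 4164.0 Mg Hg/yr.
Box C: F(C→D) = (4164.0 + 1028) − 2387 = 2805.0 Mg Hg/yr.
Box D: F(D→E) = (2805.0 + 449.4) − 1030 = 2224.4 Mg Hg/yr.
Box E throughput = its input = 2224.4 Mg Hg/yr; τ = 13270 / 2224.4 = 5.966 yr.

5.97 yr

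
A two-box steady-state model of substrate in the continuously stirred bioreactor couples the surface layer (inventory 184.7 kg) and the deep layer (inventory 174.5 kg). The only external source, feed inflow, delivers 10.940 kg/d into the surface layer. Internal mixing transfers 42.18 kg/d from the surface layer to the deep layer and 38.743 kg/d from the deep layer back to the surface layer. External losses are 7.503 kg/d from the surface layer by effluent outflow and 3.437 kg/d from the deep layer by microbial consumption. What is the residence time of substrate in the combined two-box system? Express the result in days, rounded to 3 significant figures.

Residence time in the combined system uses the total inventory and the total *external* removal — internal exchanges between the two boxes cancel.
M_total = 184.7 + 174.5 = 359.20 kg.
ΣF_external_out = 7.503 + 3.437 = 10.940 kg/d.
τ = M_total / ΣF_ext = 359.20 / 10.940 = 32.83 d.

32.8 d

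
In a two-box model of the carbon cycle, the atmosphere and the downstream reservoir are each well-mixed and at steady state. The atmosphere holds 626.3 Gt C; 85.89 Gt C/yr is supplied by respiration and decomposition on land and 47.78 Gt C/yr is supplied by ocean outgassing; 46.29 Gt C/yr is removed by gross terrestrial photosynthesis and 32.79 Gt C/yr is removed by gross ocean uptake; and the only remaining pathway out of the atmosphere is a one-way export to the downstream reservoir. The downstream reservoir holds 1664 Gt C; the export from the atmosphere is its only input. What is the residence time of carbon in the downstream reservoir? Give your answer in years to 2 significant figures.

Balance the atmosphere: ΣF_in = 85.89 + 47.78 = 133.67 Gt C/yr.
Export to the downstream reservoir = ΣF_in − (46.29 + 32.79) = 54.590 Gt C/yr.
At steady state the output of the downstream reservoir equals its input, 54.590 Gt C/yr.
τ = M / F = 1664 / 54.590 = 30.48 yr.

30 yr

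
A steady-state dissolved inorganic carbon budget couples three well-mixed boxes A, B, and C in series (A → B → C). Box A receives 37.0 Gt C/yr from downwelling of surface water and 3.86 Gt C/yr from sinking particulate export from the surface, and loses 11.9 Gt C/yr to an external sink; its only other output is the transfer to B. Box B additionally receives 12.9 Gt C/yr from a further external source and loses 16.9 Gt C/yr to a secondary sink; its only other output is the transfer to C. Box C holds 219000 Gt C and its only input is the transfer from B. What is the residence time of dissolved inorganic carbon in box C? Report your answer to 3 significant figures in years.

Box A: F(A→B) = (37.0 + 3.86) − 11.9 = 28.960 Gt C/yr.
Box B: F(B→C) = (28.960 + 12.9) − 16.9 = 24.960 Gt C/yr.
Box C throughput = its input = 24.960 Gt C/yr; τ = 219000 / 24.960 = 8774 yr.

8770 yr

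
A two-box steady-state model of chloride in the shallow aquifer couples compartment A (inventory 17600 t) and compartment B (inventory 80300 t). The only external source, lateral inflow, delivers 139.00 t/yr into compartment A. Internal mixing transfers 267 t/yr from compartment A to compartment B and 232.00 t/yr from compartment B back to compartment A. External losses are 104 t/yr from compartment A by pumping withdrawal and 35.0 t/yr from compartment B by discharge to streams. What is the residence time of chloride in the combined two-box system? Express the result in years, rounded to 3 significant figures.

Treat the two boxes together as one reservoir: the mixing fluxes between them are internal recycling, so τ = ΣM / Σ(external losses).
M_total = 17600 + 80300 = 97900 t.
ΣF_external_out = 104 + 35.0 = 139.00 t/yr.
τ = M_total / ΣF_ext = 97900 / 139.00 = 704.3 yr.

704 yr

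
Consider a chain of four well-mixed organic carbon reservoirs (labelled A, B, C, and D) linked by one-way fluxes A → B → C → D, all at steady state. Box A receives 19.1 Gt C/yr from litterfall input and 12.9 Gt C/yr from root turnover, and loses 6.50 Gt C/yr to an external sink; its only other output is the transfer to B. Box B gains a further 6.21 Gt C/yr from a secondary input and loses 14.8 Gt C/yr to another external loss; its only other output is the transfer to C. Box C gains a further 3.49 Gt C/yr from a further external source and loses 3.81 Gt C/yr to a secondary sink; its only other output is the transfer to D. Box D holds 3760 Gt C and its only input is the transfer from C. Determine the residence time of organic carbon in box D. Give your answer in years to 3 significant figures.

227 yr

Box A: F(A→B) = (19.1 + 12.9) − 6.50 = 25.500 Gt C/yr.
Box B: F(B→C) = (25.500 + 6.21) − 14.8 = 16.910 Gt C/yr.
Box C: F(C→D) = (16.910 + 3.49) − 3.81 = 16.590 Gt C/yr.
Box D throughput = its input = 16.590 Gt C/yr; τ = 3760 / 16.590 = 226.6 yr.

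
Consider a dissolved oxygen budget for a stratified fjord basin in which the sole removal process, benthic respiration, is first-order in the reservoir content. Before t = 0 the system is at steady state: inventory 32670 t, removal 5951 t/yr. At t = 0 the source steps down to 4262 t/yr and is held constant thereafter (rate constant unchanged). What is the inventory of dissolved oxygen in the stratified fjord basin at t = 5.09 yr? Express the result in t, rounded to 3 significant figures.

Residence time τ = M₀/F₀ = 5.490 yr. The eventual steady state is M_∞ = M₀·(F₁/F₀) = 32670 × 4262/5951 = 23398 t.
The anomaly ΔM(t) = M(t) − M_∞ decays as ΔM₀·e^(−t/τ) with ΔM₀ = 32670 − 23398 = 9272 t.
At t = 5.09 yr, e^(−t/τ) = e^(−0.9272) = 0.3957, so ΔM = 3669 t and M = 23398 + 3669 = 27066 t.

27100 t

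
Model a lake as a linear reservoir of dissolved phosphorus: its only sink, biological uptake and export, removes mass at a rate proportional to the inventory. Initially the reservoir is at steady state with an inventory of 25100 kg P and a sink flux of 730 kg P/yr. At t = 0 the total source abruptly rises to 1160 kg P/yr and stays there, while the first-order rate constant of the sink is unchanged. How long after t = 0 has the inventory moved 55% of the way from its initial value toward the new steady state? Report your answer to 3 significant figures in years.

τ = M₀/F₀ = 25100/730 = 34.38 yr.
The remaining gap fraction is e^(−t/τ); 55% covered ⇒ e^(−t/τ) = 0.450.
t = −τ ln(0.450) = 34.38 × 0.7985 = 27.46 yr.

27.5 yr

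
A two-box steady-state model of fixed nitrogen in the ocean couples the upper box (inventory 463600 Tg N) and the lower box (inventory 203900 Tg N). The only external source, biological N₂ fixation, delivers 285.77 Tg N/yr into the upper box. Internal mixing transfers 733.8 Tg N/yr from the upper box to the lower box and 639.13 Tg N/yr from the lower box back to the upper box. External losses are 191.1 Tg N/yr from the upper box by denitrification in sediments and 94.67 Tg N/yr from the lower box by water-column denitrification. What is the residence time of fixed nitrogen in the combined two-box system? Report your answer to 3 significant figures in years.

Treat the two boxes together as one reservoir: the mixing fluxes between them are internal recycling, so τ = ΣM / Σ(external losses).
M_total = 463600 + 203900 = 667500 Tg N.
ΣF_external_out = 191.1 + 94.67 = 285.77 Tg N/yr.
τ = M_total / ΣF_ext = 667500 / 285.77 = 2336 yr.

2340 yr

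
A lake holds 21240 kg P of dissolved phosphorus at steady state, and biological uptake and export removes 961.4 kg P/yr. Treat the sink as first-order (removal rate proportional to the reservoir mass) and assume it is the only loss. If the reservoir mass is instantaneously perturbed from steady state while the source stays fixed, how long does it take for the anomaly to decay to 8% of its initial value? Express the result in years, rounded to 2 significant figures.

56 yr

For a linear reservoir the anomaly decays as exp(−t/τ) with τ = M/F = 21240/961.4 = 22.09 yr.
exp(−t/τ) = 0.08 ⇒ t = −τ ln(0.08) = 22.09 × 2.526 = 55.80 yr.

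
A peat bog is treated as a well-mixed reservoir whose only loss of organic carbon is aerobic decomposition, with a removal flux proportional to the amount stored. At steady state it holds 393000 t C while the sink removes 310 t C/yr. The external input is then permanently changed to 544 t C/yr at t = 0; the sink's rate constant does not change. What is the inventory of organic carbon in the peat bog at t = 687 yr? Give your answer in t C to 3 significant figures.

Residence time τ = M₀/F₀ = 1268 yr. The eventual steady state is M_∞ = M₀·(F₁/F₀) = 393000 × 544/310 = 689650 t C.
The anomaly ΔM(t) = M(t) − M_∞ decays as ΔM₀·e^(−t/τ) with ΔM₀ = 393000 − 689650 = −296700 t C.
At t = 687 yr, e^(−t/τ) = e^(−0.5419) = 0.5816, so ΔM = −172500 t C and M = 689650 − 172500 = 517110 t C.

517000 t C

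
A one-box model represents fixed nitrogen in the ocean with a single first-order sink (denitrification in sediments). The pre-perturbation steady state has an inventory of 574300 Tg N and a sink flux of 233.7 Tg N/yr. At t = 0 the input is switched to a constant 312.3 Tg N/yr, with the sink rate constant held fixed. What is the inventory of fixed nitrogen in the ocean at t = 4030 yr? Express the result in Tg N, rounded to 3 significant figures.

730000 Tg N

Residence time τ = M₀/F₀ = 2457 yr. The eventual steady state is M_∞ = M₀·(F₁/F₀) = 574300 × 312.3/233.7 = 767450 Tg N.
The anomaly ΔM(t) = M(t) − M_∞ decays as ΔM₀·e^(−t/τ) with ΔM₀ = 574300 − 767450 = −193200 Tg N.
At t = 4030 yr, e^(−t/τ) = e^(−1.640) = 0.1940, so ΔM = −37470 Tg N and M = 767450 − 37470 = 729980 Tg N.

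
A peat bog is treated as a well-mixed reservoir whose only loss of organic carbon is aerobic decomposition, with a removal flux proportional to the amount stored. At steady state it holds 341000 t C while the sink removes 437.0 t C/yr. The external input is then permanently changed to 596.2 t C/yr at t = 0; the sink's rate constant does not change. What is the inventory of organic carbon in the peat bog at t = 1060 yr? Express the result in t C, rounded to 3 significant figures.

433000 t C

τ = M₀/F₀ = 341000/437.0 = 780.3 yr; rate constant k = 1/τ.
New steady state M_∞ = F₁/k = F₁·τ = 596.2 × 780.3 = 465230 t C.
M(t) = M_∞ + (M₀ − M_∞)·e^(−t/τ); t/τ = 1060/780.3 = 1.358, so e^(−t/τ) = 0.2571.
M(t) = 465230 − 124200 × 0.2571 = 433290 t C.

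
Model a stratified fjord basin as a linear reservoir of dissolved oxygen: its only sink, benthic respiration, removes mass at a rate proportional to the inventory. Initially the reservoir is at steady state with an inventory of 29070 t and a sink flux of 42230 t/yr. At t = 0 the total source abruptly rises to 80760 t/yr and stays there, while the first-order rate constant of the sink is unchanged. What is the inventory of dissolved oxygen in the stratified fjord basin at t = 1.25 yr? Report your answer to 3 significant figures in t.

The sink rate constant is k = F₀/M₀ = 42230/29070 = 1.453 yr⁻¹.
Solving dM/dt = F₁ − kM with M(0) = M₀ gives M(t) = F₁/k + (M₀ − F₁/k)·e^(−kt).
F₁/k = 80760/1.453 = 55593 t; kt = 1.453 × 1.25 = 1.816, e^(−kt) = 0.1627.
M(1.25) = 55593 + (29070 − 55593) × 0.1627 = 55593 − 4315 = 51278 t.

51300 t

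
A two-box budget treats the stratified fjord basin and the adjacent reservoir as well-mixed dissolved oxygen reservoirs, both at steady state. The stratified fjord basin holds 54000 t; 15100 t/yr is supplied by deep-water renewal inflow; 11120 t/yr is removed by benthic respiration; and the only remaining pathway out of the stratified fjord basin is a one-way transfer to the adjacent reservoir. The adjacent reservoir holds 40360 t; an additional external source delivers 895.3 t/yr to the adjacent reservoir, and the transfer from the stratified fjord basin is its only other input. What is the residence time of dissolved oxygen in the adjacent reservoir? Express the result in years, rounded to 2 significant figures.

Balance the stratified fjord basin: ΣF_in = 15100 t/yr.
Transfer to the adjacent reservoir = ΣF_in − (11120) = 3980.0 t/yr.
Total input to the adjacent reservoir = 3980.0 + 895.3 = 4875.3 t/yr; at steady state this equals its total output.
τ = M / F = 40360 / 4875.3 = 8.278 yr.

8.3 yr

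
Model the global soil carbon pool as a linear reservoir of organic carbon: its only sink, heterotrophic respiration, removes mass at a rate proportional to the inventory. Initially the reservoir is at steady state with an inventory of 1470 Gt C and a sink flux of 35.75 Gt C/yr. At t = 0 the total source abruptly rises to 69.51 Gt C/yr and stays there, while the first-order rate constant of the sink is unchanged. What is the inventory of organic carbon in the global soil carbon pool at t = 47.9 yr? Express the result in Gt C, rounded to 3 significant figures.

τ = M₀/F₀ = 1470/35.75 = 41.12 yr; rate constant k = 1/τ.
New steady state M_∞ = F₁/k = F₁·τ = 69.51 × 41.12 = 2858.2 Gt C.
M(t) = M_∞ + (M₀ − M_∞)·e^(−t/τ); t/τ = 47.9/41.12 = 1.165, so e^(−t/τ) = 0.3119.
M(t) = 2858.2 − 1388 × 0.3119 = 2425.1 Gt C.

2430 Gt C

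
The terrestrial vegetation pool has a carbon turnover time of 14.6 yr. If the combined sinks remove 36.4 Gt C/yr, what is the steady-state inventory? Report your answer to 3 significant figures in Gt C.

τ = M/F ⇒ M = τ × F = 14.6 × 36.4 = 531.4 Gt C.

531 Gt C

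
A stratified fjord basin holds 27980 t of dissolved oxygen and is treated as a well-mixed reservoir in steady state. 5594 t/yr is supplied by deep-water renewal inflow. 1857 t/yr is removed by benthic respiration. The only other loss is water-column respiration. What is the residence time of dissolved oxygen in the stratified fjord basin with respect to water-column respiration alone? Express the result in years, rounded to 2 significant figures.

7.5 yr

At steady state ΣF_in = ΣF_out.
ΣF_in = 5594.0 t/yr.
Water-column respiration flux = ΣF_in − (1857) = 5594.0 − 1857 = 3737 t/yr.
τ = M / F = 27980 / 3737 = 7.487 yr.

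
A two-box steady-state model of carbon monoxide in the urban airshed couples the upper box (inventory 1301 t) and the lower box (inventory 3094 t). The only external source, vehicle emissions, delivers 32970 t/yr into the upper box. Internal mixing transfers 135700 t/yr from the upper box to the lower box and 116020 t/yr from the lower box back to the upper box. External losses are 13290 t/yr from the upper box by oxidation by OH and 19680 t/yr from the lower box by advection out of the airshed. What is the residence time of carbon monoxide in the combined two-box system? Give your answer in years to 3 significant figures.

Treat the two boxes together as one reservoir: the mixing fluxes between them are internal recycling, so τ = ΣM / Σ(external losses).
M_total = 1301 + 3094 = 4395.0 t.
ΣF_external_out = 13290 + 19680 = 32970 t/yr.
τ = M_total / ΣF_ext = 4395.0 / 32970 = 0.1333 yr.

0.133 yr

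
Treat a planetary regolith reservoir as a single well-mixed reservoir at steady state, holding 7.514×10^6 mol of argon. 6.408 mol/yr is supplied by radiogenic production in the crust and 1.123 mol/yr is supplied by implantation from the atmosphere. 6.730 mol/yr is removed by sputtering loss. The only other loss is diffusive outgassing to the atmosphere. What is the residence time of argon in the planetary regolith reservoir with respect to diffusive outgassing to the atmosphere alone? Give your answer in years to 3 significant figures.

9.38×10^6 yr

At steady state ΣF_in = ΣF_out.
ΣF_in = 6.408 + 1.123 = 7.5310 mol/yr.
Diffusive outgassing to the atmosphere flux = ΣF_in − (6.730) = 7.5310 − 6.730 = 0.8010 mol/yr.
τ = M / F = 7.514×10^6 / 0.8010 = 9.381×10^6 yr.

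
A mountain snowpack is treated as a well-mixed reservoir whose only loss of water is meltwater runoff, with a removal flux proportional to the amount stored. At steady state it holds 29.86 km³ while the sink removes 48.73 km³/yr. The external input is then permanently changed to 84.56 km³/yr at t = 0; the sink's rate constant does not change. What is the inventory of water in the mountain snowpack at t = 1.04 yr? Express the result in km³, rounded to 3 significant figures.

47.8 km³

The sink rate constant is k = F₀/M₀ = 48.73/29.86 = 1.632 yr⁻¹.
Solving dM/dt = F₁ − kM with M(0) = M₀ gives M(t) = F₁/k + (M₀ − F₁/k)·e^(−kt).
F₁/k = 84.56/1.632 = 51.815 km³; kt = 1.632 × 1.04 = 1.697, e^(−kt) = 0.1832.
M(1.04) = 51.815 + (29.86 − 51.815) × 0.1832 = 51.815 − 4.022 = 47.793 km³.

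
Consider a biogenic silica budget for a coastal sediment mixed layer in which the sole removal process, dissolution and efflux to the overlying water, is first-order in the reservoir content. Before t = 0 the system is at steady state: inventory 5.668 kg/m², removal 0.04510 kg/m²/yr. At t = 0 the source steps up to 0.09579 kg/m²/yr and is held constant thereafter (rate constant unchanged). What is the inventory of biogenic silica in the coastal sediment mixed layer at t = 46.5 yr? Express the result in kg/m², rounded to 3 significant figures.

7.64 kg/m²

The sink rate constant is k = F₀/M₀ = 0.04510/5.668 = 0.007957 yr⁻¹.
Solving dM/dt = F₁ − kM with M(0) = M₀ gives M(t) = F₁/k + (M₀ − F₁/k)·e^(−kt).
F₁/k = 0.09579/0.007957 = 12.039 kg/m²; kt = 0.007957 × 46.5 = 0.3700, e^(−kt) = 0.6907.
M(46.5) = 12.039 + (5.668 − 12.039) × 0.6907 = 12.039 − 4.400 = 7.6382 kg/m².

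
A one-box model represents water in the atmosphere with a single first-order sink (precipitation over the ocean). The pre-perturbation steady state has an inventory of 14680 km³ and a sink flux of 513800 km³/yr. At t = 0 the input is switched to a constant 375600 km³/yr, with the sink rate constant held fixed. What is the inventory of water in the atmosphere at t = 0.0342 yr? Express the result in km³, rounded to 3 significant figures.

11900 km³

τ = M₀/F₀ = 14680/513800 = 0.02857 yr; rate constant k = 1/τ.
New steady state M_∞ = F₁/k = F₁·τ = 375600 × 0.02857 = 10731 km³.
M(t) = M_∞ + (M₀ − M_∞)·e^(−t/τ); t/τ = 0.0342/0.02857 = 1.197, so e^(−t/τ) = 0.3021.
M(t) = 10731 + 3949 × 0.3021 = 11924 km³.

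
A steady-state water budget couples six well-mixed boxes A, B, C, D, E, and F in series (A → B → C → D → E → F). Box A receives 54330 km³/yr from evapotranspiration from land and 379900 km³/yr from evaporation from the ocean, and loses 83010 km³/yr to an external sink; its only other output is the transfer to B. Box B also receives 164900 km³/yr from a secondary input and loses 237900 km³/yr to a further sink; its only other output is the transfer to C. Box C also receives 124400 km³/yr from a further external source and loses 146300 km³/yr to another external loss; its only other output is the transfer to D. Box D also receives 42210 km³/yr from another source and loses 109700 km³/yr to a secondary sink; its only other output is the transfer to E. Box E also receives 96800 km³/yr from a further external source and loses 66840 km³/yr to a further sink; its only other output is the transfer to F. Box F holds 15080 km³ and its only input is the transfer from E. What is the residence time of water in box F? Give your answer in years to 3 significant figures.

0.0689 yr

Box A: F(A→B) = (54330 + 379900) − 83010 = 351220 km³/yr.
Box B: F(B→C) = (351220 + 164900) − 237900 = 278220 km³/yr.
Box C: F(C→D) = (278220 + 124400) − 146300 = 256320 km³/yr.
Box D: F(D→E) = (256320 + 42210) − 109700 = 188830 km³/yr.
Box E: F(E→F) = (188830 + 96800) − 66840 = 218790 km³/yr.
Box F throughput = its input = 218790 km³/yr; τ = 15080 / 218790 = 0.06892 yr.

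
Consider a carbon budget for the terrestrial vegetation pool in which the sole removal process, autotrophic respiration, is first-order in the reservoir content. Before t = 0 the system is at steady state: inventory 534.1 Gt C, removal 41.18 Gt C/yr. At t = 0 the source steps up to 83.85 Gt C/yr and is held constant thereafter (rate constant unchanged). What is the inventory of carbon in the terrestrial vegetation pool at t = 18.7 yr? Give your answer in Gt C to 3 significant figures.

τ = M₀/F₀ = 534.1/41.18 = 12.97 yr; rate constant k = 1/τ.
New steady state M_∞ = F₁/k = F₁·τ = 83.85 × 12.97 = 1087.5 Gt C.
M(t) = M_∞ + (M₀ − M_∞)·e^(−t/τ); t/τ = 18.7/12.97 = 1.442, so e^(−t/τ) = 0.2365.
M(t) = 1087.5 − 553.4 × 0.2365 = 956.64 Gt C.

957 Gt C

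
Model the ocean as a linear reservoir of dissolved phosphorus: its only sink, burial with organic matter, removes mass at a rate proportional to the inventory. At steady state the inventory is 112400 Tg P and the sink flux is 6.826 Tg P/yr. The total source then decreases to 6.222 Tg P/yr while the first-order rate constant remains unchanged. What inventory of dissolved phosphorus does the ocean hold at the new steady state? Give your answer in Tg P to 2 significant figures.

Rate constant k = F/M = 6.826 / 112400 = 6.073×10^-5 yr⁻¹.
At the new steady state, source = k·M_new ⇒ M_new = 6.222 / 6.073×10^-5 = 102500 Tg P.
(Equivalently M_new = M × F_new/F_old = 112400 × 6.222/6.826.)

100000 Tg P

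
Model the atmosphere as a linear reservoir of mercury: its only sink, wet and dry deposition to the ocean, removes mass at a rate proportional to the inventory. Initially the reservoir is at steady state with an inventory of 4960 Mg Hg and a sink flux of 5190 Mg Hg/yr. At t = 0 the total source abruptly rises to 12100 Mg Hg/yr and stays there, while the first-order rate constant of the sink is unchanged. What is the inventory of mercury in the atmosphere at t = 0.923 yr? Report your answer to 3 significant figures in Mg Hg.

9050 Mg Hg

τ = M₀/F₀ = 4960/5190 = 0.9557 yr; rate constant k = 1/τ.
New steady state M_∞ = F₁/k = F₁·τ = 12100 × 0.9557 = 11564 Mg Hg.
M(t) = M_∞ + (M₀ − M_∞)·e^(−t/τ); t/τ = 0.923/0.9557 = 0.9658, so e^(−t/τ) = 0.3807.
M(t) = 11564 − 6604 × 0.3807 = 9049.9 Mg Hg.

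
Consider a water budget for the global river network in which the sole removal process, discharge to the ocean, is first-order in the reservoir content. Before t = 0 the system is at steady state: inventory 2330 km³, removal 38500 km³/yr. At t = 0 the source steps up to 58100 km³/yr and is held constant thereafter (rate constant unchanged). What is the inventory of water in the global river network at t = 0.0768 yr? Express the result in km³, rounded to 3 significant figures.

The sink rate constant is k = F₀/M₀ = 38500/2330 = 16.52 yr⁻¹.
Solving dM/dt = F₁ − kM with M(0) = M₀ gives M(t) = F₁/k + (M₀ − F₁/k)·e^(−kt).
F₁/k = 58100/16.52 = 3516.2 km³; kt = 16.52 × 0.0768 = 1.269, e^(−kt) = 0.2811.
M(0.0768) = 3516.2 + (2330 − 3516.2) × 0.2811 = 3516.2 − 333.4 = 3182.7 km³.

3180 km³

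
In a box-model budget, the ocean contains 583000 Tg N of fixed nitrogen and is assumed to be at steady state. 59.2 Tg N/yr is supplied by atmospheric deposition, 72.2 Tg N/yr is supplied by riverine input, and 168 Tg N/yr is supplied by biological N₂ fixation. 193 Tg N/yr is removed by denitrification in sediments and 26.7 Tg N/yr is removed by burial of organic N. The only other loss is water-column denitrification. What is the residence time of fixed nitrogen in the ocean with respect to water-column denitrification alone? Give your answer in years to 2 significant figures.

At steady state ΣF_in = ΣF_out.
ΣF_in = 59.2 + 72.2 + 168 = 299.40 Tg N/yr.
Water-column denitrification flux = ΣF_in − (193 + 26.7) = 299.40 − 219.7 = 79.70 Tg N/yr.
τ = M / F = 583000 / 79.70 = 7315 yr.

7300 yr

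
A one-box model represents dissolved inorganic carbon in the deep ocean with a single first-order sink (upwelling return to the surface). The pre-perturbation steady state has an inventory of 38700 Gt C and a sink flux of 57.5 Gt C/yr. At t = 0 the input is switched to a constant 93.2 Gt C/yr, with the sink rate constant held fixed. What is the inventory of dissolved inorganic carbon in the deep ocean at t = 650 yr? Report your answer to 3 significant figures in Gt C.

τ = M₀/F₀ = 38700/57.5 = 673.0 yr; rate constant k = 1/τ.
New steady state M_∞ = F₁/k = F₁·τ = 93.2 × 673.0 = 62728 Gt C.
M(t) = M_∞ + (M₀ − M_∞)·e^(−t/τ); t/τ = 650/673.0 = 0.9658, so e^(−t/τ) = 0.3807.
M(t) = 62728 − 24030 × 0.3807 = 53580 Gt C.

53600 Gt C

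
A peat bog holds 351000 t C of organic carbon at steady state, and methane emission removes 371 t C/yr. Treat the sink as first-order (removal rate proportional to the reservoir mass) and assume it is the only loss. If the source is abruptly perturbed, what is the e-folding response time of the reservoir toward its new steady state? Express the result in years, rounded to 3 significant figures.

For a linear reservoir the response time equals the residence time τ = M/F.
τ = 351000 / 371 = 946.1 yr.

946 yr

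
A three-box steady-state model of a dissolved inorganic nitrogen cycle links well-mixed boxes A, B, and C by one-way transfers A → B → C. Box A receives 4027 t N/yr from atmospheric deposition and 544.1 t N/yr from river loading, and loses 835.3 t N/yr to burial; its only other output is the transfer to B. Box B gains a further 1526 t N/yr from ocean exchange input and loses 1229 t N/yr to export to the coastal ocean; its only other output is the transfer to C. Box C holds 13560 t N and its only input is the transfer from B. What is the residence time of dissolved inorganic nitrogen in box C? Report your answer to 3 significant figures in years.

3.36 yr

Box A: F(A→B) = (4027 + 544.1) − 835.3 = 3735.8 t N/yr.
Box B: F(B→C) = (3735.8 + 1526) − 1229 = 4032.8 t N/yr.
Box C throughput = its input = 4032.8 t N/yr; τ = 13560 / 4032.8 = 3.362 yr.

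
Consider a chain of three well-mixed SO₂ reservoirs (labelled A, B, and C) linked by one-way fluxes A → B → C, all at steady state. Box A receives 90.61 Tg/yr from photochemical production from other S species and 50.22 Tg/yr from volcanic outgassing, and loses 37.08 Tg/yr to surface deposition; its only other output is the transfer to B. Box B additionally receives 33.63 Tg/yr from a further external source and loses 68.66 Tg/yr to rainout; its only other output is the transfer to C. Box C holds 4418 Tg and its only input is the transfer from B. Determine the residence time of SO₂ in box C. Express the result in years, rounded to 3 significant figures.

Box A: F(A→B) = (90.61 + 50.22) − 37.08 = 103.75 Tg/yr.
Box B: F(B→C) = (103.75 + 33.63) − 68.66 = 68.720 Tg/yr.
Box C throughput = its input = 68.720 Tg/yr; τ = 4418 / 68.720 = 64.29 yr.

64.3 yr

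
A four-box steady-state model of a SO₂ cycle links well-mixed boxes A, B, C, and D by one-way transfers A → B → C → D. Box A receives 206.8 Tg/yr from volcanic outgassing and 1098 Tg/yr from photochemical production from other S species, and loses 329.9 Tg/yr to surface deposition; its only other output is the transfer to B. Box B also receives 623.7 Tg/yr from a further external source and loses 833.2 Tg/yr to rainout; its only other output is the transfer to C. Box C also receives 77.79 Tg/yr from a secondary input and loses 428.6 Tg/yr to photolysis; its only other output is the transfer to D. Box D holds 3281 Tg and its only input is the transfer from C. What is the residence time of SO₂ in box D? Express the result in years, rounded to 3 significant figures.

Box A: F(A→B) = (206.8 + 1098) − 329.9 = 974.90 Tg/yr.
Box B: F(B→C) = (974.90 + 623.7) − 833.2 = 765.40 Tg/yr.
Box C: F(C→D) = (765.40 + 77.79) − 428.6 = 414.59 Tg/yr.
Box D throughput = its input = 414.59 Tg/yr; τ = 3281 / 414.59 = 7.914 yr.

7.91 yr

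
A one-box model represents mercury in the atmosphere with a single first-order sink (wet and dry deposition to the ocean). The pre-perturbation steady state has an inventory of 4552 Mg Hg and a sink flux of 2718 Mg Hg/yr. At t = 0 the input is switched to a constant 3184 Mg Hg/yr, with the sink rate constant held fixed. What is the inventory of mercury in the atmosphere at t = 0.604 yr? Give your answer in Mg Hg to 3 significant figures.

The sink rate constant is k = F₀/M₀ = 2718/4552 = 0.5971 yr⁻¹.
Solving dM/dt = F₁ − kM with M(0) = M₀ gives M(t) = F₁/k + (M₀ − F₁/k)·e^(−kt).
F₁/k = 3184/0.5971 = 5332.4 Mg Hg; kt = 0.5971 × 0.604 = 0.3606, e^(−kt) = 0.6972.
M(0.604) = 5332.4 + (4552 − 5332.4) × 0.6972 = 5332.4 − 544.1 = 4788.3 Mg Hg.

4790 Mg Hg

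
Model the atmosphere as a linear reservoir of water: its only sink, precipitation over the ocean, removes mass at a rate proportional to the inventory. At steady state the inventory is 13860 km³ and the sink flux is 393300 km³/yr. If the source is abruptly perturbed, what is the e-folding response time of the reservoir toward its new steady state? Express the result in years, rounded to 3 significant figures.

For a linear reservoir the response time equals the residence time τ = M/F.
τ = 13860 / 393300 = 0.03524 yr.

0.0352 yr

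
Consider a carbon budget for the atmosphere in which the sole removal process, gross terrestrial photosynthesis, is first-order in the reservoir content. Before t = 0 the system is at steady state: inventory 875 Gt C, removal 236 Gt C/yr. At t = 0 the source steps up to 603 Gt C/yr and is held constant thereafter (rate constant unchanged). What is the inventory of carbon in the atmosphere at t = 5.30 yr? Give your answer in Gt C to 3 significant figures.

The sink rate constant is k = F₀/M₀ = 236/875 = 0.2697 yr⁻¹.
Solving dM/dt = F₁ − kM with M(0) = M₀ gives M(t) = F₁/k + (M₀ − F₁/k)·e^(−kt).
F₁/k = 603/0.2697 = 2235.7 Gt C; kt = 0.2697 × 5.30 = 1.429, e^(−kt) = 0.2394.
M(5.30) = 2235.7 + (875 − 2235.7) × 0.2394 = 2235.7 − 325.8 = 1909.9 Gt C.

1910 Gt C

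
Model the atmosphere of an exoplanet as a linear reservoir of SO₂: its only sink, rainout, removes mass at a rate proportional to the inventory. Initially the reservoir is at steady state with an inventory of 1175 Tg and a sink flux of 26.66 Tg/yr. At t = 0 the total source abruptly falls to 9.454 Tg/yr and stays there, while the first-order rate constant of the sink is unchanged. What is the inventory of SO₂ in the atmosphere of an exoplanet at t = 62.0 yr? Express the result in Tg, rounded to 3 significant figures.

602 Tg

Residence time τ = M₀/F₀ = 44.07 yr. The eventual steady state is M_∞ = M₀·(F₁/F₀) = 1175 × 9.454/26.66 = 416.67 Tg.
The anomaly ΔM(t) = M(t) − M_∞ decays as ΔM₀·e^(−t/τ) with ΔM₀ = 1175 − 416.67 = 758.3 Tg.
At t = 62.0 yr, e^(−t/τ) = e^(−1.407) = 0.2449, so ΔM = 185.7 Tg and M = 416.67 + 185.7 = 602.42 Tg.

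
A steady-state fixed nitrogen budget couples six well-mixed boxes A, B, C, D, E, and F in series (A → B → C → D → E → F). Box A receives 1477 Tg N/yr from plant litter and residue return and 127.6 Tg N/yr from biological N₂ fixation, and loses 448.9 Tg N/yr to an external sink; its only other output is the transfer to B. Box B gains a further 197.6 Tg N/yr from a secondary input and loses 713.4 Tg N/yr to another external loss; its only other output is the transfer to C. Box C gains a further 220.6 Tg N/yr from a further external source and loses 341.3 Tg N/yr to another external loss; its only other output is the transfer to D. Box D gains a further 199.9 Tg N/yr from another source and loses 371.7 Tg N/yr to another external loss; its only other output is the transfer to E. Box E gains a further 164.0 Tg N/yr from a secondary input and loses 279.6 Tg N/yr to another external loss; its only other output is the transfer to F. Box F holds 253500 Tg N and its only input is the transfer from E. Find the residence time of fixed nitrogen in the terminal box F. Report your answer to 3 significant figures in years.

1090 yr

Box A: F(A→B) = (1477 + 127.6) − 448.9 = 1155.7 Tg N/yr.
Box B: F(B→C) = (1155.7 + 197.6) − 713.4 = 639.90 Tg N/yr.
Box C: F(C→D) = (639.90 + 220.6) − 341.3 = 519.20 Tg N/yr.
Box D: F(D→E) = (519.20 + 199.9) − 371.7 = 347.40 Tg N/yr.
Box E: F(E→F) = (347.40 + 164.0) − 279.6 = 231.80 Tg N/yr.
Box F throughput = its input = 231.80 Tg N/yr; τ = 253500 / 231.80 = 1094 yr.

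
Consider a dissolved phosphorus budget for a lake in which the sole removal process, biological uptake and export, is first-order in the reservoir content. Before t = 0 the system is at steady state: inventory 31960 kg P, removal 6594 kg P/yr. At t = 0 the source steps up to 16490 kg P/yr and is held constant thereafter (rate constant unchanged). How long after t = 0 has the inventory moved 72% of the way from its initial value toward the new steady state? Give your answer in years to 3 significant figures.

6.17 yr

τ = M₀/F₀ = 31960/6594 = 4.847 yr.
The remaining gap fraction is e^(−t/τ); 72% covered ⇒ e^(−t/τ) = 0.280.
t = −τ ln(0.280) = 4.847 × 1.273 = 6.170 yr.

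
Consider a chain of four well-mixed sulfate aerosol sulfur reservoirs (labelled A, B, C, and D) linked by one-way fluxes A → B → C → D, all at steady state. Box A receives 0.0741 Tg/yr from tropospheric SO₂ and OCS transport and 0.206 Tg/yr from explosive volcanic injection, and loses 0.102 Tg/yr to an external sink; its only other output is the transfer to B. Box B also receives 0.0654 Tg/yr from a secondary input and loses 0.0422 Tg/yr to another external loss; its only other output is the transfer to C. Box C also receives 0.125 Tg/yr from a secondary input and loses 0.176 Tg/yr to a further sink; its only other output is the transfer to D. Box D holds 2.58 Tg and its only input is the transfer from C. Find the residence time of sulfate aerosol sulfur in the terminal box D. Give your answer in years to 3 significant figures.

Box A: F(A→B) = (0.0741 + 0.206) − 0.102 = 0.17810 Tg/yr.
Box B: F(B→C) = (0.17810 + 0.0654) − 0.0422 = 0.20130 Tg/yr.
Box C: F(C→D) = (0.20130 + 0.125) − 0.176 = 0.15030 Tg/yr.
Box D throughput = its input = 0.15030 Tg/yr; τ = 2.58 / 0.15030 = 17.17 yr.

17.2 yr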